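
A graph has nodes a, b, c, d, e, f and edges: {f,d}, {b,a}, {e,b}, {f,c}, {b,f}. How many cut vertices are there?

2

Removing b increases the component count from 1 to 3, so b is a cut vertex.
Removing f increases the component count from 1 to 3, so f is a cut vertex.
By contrast removing a leaves 1 component; it is not a cut vertex. No other vertex is a cut vertex either.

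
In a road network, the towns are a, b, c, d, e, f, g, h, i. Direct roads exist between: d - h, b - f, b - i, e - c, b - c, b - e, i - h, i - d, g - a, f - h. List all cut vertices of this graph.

b

Removing b increases the component count from 2 to 3, so b is a cut vertex.
By contrast removing h leaves 2 components; it is not a cut vertex. No other vertex is a cut vertex either.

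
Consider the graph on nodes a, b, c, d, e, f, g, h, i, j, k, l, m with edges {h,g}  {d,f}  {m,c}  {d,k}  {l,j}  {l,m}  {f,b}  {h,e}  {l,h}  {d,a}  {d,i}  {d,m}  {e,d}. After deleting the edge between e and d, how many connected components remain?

e and d are still connected via e-h-l-m-d, so the component count stays at 1.

1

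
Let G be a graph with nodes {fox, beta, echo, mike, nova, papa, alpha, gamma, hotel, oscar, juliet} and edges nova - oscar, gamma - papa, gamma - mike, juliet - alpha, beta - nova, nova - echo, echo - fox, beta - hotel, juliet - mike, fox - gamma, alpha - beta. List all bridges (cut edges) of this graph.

The edges on the cycle juliet-alpha-beta-nova-echo-fox-gamma-mike-juliet are not bridges since each lies on that cycle.
But removing oscar - nova disconnects oscar from nova; removing papa - gamma disconnects papa from gamma; removing beta - hotel disconnects beta from hotel — these are bridges.

beta-hotel, gamma-papa, nova-oscar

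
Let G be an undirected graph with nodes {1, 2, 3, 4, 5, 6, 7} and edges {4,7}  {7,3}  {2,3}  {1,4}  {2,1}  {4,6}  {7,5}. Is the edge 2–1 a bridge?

After removing 2–1, the path 2-3-7-4-1 still connects them, so the edge is not a bridge.

No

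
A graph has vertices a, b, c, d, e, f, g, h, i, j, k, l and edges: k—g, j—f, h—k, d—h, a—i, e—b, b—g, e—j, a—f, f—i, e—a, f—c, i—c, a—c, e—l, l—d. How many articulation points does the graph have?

Removing e increases the component count from 1 to 2, so e is a cut vertex.
By contrast removing h leaves 1 component; it is not a cut vertex. No other vertex is a cut vertex either.

1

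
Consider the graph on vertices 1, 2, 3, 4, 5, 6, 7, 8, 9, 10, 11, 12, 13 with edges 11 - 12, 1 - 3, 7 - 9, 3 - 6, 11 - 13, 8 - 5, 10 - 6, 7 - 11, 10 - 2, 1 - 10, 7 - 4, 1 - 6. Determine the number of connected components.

3

Starting from 5 we can reach 5, 8. That is one component of size 2.
Starting from 1 we can reach 1, 2, 3, 6, 10. That is one component of size 5.
Starting from 4 we can reach 4, 7, 9, 11, 12, 13. That is one component of size 6.
Total: 3 components.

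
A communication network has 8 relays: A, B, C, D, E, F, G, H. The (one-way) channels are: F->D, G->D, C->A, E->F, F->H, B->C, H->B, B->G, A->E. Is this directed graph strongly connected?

There is no directed path from D to B, so the graph is not strongly connected.

No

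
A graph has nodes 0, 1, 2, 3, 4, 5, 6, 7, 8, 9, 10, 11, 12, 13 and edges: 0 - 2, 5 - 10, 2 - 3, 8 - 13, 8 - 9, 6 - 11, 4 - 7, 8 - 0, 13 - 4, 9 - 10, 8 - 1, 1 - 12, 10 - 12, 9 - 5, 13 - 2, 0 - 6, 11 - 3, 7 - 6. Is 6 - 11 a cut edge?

After removing 6 - 11, the path 6-0-2-3-11 still connects them, so the edge is not a bridge.

No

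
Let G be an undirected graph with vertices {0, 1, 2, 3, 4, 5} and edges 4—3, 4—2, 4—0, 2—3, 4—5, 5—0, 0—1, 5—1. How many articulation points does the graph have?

1

Removing 4 increases the component count from 1 to 2, so 4 is a cut vertex.
By contrast removing 2 leaves 1 component; it is not a cut vertex. No other vertex is a cut vertex either.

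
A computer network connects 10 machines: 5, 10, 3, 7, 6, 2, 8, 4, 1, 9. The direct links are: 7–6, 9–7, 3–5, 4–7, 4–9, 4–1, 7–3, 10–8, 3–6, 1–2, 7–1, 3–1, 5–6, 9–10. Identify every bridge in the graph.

1-2, 10-8, 10-9

The edges on the cycle 7-3-5-6-7 are not bridges since each lies on that cycle.
But removing 2–1 disconnects 2 from 1; removing 9–10 disconnects 9 from 10; removing 8–10 disconnects 8 from 10 — these are bridges.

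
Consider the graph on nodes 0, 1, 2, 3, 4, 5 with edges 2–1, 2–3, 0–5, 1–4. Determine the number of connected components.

Starting from 0 we can reach 0, 5. That is one component of size 2.
Starting from 1 we can reach 1, 2, 3, 4. That is one component of size 4.
Total: 2 components.

2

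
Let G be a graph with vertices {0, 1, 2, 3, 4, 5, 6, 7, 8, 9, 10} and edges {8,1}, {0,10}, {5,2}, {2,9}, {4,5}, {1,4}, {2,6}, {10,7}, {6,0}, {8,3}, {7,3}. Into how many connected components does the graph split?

1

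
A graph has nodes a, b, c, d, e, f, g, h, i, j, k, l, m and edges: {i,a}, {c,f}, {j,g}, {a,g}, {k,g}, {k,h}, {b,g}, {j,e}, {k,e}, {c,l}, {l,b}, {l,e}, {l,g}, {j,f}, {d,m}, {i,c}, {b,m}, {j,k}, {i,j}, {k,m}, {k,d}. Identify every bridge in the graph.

h-k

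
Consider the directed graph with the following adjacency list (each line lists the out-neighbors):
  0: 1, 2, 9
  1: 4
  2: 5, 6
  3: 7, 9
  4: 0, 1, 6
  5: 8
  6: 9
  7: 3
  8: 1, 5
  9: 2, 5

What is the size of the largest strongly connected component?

8

{0, 1, 2, 4, 5, 6, 8, 9} are all mutually reachable — one SCC of size 8.
{3, 7} are all mutually reachable — one SCC of size 2.
The largest has 8 vertices.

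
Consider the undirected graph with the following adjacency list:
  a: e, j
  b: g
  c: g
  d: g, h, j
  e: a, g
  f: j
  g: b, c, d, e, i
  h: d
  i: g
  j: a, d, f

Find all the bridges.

b-g, c-g, d-h, f-j, g-i

The edges on the cycle j-a-e-g-d-j are not bridges since each lies on that cycle.
But removing g-c disconnects g from c; removing i-g disconnects i from g; removing g-b disconnects g from b; removing h-d disconnects h from d — these are bridges.
In total 5 edges are bridges.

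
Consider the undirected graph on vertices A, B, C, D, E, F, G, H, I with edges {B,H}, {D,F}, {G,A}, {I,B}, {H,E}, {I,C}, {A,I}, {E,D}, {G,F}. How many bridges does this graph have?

1

The edges on the cycle G-A-I-B-H-E-D-F-G are not bridges since each lies on that cycle.
But removing C - I disconnects C from I — this is a bridge.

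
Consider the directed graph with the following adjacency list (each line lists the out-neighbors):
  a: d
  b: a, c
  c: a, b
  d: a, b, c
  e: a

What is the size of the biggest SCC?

4

{a, b, c, d} are all mutually reachable — one SCC of size 4.
{e} is an SCC by itself.
The largest has 4 vertices.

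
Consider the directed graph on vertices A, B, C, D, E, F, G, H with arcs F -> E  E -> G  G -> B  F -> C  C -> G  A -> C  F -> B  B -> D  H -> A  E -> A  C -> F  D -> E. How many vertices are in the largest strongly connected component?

7

{A, B, C, D, E, F, G} are all mutually reachable — one SCC of size 7.
{H} is an SCC by itself.
The largest has 7 vertices.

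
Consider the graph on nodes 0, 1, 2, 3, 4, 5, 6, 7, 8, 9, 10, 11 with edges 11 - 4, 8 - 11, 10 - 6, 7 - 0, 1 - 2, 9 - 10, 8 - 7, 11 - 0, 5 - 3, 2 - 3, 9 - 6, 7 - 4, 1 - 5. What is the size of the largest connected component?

5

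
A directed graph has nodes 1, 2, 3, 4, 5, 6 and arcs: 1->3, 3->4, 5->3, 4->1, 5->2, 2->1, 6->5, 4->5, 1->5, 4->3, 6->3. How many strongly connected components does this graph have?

2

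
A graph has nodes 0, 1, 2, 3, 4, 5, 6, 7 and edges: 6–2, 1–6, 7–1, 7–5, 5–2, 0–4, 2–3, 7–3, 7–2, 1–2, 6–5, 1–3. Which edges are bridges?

The edges on the cycle 7-1-6-5-2-7 are not bridges since each lies on that cycle.
But removing 0–4 disconnects 0 from 4 — this is a bridge.

0-4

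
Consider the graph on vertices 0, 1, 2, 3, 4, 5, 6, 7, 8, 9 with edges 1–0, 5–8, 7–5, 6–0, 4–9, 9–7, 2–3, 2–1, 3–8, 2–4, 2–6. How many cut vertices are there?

Removing 2 increases the component count from 1 to 2, so 2 is a cut vertex.
By contrast removing 4 leaves 1 component; it is not a cut vertex. No other vertex is a cut vertex either.

1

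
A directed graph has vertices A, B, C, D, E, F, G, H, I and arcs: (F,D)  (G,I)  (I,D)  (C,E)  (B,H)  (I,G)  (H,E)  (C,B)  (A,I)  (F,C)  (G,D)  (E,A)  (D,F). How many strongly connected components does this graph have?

{A, B, C, D, E, F, G, H, I} are all mutually reachable — one SCC of size 9.
That gives 1 strongly connected component.

1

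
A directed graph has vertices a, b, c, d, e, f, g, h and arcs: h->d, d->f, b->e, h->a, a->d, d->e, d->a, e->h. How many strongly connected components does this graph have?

{a, d, e, h} are all mutually reachable — one SCC of size 4.
{f} is an SCC by itself.
{g} is an SCC by itself.
{c} is an SCC by itself.
{b} is an SCC by itself.
That gives 5 strongly connected components.

5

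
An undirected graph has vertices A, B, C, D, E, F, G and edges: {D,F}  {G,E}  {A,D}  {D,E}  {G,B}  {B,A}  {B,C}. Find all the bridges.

B-C, D-F

The edges on the cycle G-B-A-D-E-G are not bridges since each lies on that cycle.
But removing D–F disconnects D from F; removing B–C disconnects B from C — these are bridges.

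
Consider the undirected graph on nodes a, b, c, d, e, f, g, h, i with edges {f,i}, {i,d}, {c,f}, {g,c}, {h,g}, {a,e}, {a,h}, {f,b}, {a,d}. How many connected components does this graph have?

1

Starting from a we can reach a, b, c, d, e, f, g, h, i. That is one component of size 9.
Total: 1 component.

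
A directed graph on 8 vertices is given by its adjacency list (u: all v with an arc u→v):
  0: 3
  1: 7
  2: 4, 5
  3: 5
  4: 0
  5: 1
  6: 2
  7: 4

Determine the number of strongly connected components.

3

{0, 1, 3, 4, 5, 7} are all mutually reachable — one SCC of size 6.
{6} is an SCC by itself.
{2} is an SCC by itself.
That gives 3 strongly connected components.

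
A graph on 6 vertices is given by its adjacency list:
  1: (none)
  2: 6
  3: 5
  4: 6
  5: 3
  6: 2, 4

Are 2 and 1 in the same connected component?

No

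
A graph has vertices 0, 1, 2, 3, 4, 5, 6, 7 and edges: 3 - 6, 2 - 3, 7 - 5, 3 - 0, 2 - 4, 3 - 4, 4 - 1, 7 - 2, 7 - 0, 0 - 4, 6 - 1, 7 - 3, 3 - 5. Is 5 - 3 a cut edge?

No

After removing 5 - 3, the path 5-7-3 still connects them, so the edge is not a bridge.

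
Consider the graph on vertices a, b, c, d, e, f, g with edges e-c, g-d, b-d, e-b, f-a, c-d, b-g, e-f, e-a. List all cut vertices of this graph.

e

Removing e increases the component count from 1 to 2, so e is a cut vertex.
By contrast removing g leaves 1 component; it is not a cut vertex. No other vertex is a cut vertex either.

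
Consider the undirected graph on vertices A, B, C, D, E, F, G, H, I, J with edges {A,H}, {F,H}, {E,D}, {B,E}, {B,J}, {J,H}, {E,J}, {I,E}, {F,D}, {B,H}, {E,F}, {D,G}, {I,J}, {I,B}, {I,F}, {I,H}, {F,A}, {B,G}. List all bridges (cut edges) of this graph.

none

The edges on the cycle E-F-A-H-J-E are not bridges since each lies on that cycle.
Every edge lies on some cycle, so there are no bridges.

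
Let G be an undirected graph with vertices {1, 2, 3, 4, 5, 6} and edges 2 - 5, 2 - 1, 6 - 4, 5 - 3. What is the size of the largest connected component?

4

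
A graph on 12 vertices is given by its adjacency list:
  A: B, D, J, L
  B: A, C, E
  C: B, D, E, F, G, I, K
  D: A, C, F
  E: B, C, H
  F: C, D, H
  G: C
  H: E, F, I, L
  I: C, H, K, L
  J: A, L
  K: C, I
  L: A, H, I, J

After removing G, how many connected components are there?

1

With G gone, the remaining components are: {A, B, C, D, E, F, H, I, J, K, L}.
That is 1 component.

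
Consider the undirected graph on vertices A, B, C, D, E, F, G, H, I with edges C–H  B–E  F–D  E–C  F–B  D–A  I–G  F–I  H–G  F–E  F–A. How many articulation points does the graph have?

1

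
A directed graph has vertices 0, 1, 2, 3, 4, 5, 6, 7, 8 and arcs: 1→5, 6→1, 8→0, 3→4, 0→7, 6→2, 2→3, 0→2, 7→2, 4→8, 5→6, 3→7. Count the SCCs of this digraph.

{0, 2, 3, 4, 7, 8} are all mutually reachable — one SCC of size 6.
{1, 5, 6} are all mutually reachable — one SCC of size 3.
That gives 2 strongly connected components.

2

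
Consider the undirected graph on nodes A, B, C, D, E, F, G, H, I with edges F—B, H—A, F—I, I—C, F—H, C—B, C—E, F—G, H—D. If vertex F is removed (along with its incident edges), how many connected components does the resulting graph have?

3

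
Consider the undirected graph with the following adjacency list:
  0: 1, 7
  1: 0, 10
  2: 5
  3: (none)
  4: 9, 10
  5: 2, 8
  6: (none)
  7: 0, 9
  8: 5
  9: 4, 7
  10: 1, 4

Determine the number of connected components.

4

6 is isolated — a component by itself.
3 is isolated — a component by itself.
Starting from 2 we can reach 2, 5, 8. That is one component of size 3.
Starting from 0 we can reach 0, 1, 4, 7, 9, 10. That is one component of size 6.
Total: 4 components.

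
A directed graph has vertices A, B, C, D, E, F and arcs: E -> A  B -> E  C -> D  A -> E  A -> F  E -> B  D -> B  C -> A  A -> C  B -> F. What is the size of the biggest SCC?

5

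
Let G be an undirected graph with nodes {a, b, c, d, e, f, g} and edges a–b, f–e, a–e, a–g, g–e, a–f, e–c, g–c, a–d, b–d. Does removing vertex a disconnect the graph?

Yes

Deleting a raises the number of components from 1 to 2, so a is a cut vertex.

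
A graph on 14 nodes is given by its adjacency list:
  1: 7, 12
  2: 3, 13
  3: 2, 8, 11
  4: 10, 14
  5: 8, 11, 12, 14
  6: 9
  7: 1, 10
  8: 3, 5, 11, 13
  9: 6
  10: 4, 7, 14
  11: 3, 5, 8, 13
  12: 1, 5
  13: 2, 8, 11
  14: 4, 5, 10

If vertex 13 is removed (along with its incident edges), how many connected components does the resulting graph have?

With 13 gone, the remaining components are: {6, 9}; {1, 2, 3, 4, 5, 7, 8, 10, 11, 12, 14}.
That is 2 components.

2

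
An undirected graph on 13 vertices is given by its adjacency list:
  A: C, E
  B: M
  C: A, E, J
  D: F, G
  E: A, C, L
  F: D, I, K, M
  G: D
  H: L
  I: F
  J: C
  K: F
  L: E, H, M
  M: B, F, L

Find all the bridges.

The edges on the cycle E-C-A-E are not bridges since each lies on that cycle.
But removing F-I disconnects F from I; removing F-D disconnects F from D; removing C-J disconnects C from J; removing E-L disconnects E from L — these are bridges.
In total 10 edges are bridges.

B-M, C-J, D-F, D-G, E-L, F-I, F-K, F-M, H-L, L-M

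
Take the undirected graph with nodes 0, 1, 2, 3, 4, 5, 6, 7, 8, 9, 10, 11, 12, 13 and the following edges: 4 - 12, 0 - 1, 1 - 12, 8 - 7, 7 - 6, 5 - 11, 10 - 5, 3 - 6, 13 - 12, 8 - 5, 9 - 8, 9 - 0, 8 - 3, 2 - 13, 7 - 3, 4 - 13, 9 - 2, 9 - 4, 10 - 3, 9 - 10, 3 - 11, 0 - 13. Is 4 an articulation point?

No

Deleting 4 leaves 1 component (was 1) (its neighbors 9, 12, 13 remain connected to each other), so 4 is not a cut vertex.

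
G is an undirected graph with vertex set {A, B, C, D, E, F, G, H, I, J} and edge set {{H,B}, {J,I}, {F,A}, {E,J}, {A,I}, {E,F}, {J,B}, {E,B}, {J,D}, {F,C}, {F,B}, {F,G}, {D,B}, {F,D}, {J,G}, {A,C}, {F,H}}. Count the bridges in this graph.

The edges on the cycle E-F-A-I-J-E are not bridges since each lies on that cycle.
Every edge lies on some cycle, so there are no bridges.

0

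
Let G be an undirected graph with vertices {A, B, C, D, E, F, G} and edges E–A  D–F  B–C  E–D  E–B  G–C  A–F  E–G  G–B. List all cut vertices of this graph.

Removing E increases the component count from 1 to 2, so E is a cut vertex.
By contrast removing A leaves 1 component; it is not a cut vertex. No other vertex is a cut vertex either.

E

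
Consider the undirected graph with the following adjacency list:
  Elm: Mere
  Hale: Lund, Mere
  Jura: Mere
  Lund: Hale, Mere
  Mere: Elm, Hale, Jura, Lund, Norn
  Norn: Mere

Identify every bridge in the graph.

The edges on the cycle Hale-Lund-Mere-Hale are not bridges since each lies on that cycle.
But removing Mere-Norn disconnects Mere from Norn; removing Mere-Jura disconnects Mere from Jura; removing Mere-Elm disconnects Mere from Elm — these are bridges.

Elm-Mere, Jura-Mere, Mere-Norn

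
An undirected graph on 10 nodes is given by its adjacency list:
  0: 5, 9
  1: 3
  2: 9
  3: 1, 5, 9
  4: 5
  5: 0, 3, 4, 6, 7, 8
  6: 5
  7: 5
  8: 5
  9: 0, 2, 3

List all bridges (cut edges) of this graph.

1-3, 2-9, 4-5, 5-6, 5-7, 5-8

The edges on the cycle 9-3-5-0-9 are not bridges since each lies on that cycle.
But removing 4-5 disconnects 4 from 5; removing 3-1 disconnects 3 from 1; removing 5-7 disconnects 5 from 7; removing 5-8 disconnects 5 from 8 — these are bridges.
In total 6 edges are bridges.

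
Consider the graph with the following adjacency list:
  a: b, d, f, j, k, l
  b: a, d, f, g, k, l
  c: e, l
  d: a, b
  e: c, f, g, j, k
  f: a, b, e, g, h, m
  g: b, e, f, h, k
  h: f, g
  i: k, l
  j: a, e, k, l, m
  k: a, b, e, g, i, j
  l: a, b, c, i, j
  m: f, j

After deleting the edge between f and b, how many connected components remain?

f and b are still connected via f-a-b, so the component count stays at 1.

1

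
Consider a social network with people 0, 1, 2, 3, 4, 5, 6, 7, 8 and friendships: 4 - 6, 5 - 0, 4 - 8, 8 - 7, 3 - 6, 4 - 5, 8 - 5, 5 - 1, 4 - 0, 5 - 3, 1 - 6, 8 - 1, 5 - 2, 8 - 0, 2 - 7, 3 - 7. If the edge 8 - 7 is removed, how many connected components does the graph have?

8 and 7 are still connected via 8-5-3-7, so the component count stays at 1.

1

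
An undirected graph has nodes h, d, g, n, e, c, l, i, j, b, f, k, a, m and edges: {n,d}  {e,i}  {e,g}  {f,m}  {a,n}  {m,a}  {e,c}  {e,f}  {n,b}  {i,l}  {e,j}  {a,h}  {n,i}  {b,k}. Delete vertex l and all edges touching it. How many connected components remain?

1

With l gone, the remaining components are: {a, b, c, d, e, f, g, h, i, j, k, m, n}.
That is 1 component.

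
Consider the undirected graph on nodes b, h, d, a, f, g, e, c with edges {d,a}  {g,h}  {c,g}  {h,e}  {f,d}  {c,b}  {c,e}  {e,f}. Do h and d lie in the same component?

Yes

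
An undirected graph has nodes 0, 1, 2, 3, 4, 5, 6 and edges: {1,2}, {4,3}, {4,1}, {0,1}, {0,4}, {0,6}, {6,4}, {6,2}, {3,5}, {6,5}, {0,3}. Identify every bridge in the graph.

none

The edges on the cycle 0-6-2-1-4-0 are not bridges since each lies on that cycle.
Every edge lies on some cycle, so there are no bridges.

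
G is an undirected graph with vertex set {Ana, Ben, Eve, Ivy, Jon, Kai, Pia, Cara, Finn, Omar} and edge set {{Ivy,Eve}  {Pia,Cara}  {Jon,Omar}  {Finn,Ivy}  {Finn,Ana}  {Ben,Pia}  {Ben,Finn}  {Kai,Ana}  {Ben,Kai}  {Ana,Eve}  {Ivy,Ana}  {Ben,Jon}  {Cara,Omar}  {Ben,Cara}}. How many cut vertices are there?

1

Removing Ben increases the component count from 1 to 2, so Ben is a cut vertex.
By contrast removing Cara leaves 1 component; it is not a cut vertex. No other vertex is a cut vertex either.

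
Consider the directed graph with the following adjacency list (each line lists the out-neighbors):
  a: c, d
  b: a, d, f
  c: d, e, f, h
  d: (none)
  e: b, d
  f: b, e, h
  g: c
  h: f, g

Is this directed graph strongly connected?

There is no directed path from d to b, so the graph is not strongly connected.

No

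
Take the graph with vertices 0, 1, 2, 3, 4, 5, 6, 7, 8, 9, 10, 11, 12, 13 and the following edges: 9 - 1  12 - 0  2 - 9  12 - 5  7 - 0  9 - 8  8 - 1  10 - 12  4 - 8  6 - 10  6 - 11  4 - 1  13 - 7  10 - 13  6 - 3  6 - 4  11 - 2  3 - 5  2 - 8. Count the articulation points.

1

Removing 6 increases the component count from 1 to 2, so 6 is a cut vertex.
By contrast removing 1 leaves 1 component; it is not a cut vertex. No other vertex is a cut vertex either.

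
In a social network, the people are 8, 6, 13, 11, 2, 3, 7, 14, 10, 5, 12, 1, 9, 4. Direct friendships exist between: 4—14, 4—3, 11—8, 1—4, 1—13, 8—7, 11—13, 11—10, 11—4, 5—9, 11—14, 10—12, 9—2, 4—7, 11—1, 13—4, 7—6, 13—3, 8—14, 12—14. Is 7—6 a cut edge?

Yes

Removing 7—6 leaves no path between 7 and 6: the component count goes from 2 to 3. So it is a bridge.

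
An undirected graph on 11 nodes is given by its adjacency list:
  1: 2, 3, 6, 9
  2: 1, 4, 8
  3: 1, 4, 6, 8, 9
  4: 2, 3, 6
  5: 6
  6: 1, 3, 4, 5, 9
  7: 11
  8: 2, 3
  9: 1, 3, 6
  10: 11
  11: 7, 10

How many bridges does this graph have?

The edges on the cycle 6-9-1-2-4-6 are not bridges since each lies on that cycle.
But removing 10-11 disconnects 10 from 11; removing 6-5 disconnects 6 from 5; removing 11-7 disconnects 11 from 7 — these are bridges.
That makes 3 bridges.

3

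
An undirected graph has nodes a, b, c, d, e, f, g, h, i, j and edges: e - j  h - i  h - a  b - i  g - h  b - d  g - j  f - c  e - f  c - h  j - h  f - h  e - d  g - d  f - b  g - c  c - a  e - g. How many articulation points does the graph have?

0

Removing f, for instance, still leaves 1 component. No single vertex removal increases the component count — the graph has no articulation points.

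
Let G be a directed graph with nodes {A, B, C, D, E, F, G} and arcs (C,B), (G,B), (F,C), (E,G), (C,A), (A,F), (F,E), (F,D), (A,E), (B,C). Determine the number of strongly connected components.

2

{A, B, C, E, F, G} are all mutually reachable — one SCC of size 6.
{D} is an SCC by itself.
That gives 2 strongly connected components.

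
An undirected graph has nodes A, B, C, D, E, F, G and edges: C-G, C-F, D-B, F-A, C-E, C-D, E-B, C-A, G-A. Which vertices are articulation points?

C

Removing C increases the component count from 1 to 2, so C is a cut vertex.
By contrast removing G leaves 1 component; it is not a cut vertex. No other vertex is a cut vertex either.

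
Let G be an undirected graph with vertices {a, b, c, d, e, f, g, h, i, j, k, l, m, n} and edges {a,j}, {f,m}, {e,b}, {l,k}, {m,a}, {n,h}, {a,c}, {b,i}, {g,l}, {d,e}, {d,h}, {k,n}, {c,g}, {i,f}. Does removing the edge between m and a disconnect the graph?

No

After removing m-a, the path m-f-i-b-e-d-h-n-k-l-g-c-a still connects them, so the edge is not a bridge.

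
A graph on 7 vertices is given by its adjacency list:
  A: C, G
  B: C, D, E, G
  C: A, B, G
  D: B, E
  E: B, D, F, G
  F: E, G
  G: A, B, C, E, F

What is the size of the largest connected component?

Starting from A we can reach A, B, C, D, E, F, G. That is one component of size 7.
The largest has 7 vertices.

7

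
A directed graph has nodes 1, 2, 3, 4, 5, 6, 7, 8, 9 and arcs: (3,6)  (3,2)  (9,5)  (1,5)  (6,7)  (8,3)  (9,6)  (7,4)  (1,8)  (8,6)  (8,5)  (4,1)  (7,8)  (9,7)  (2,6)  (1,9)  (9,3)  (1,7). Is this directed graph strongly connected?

No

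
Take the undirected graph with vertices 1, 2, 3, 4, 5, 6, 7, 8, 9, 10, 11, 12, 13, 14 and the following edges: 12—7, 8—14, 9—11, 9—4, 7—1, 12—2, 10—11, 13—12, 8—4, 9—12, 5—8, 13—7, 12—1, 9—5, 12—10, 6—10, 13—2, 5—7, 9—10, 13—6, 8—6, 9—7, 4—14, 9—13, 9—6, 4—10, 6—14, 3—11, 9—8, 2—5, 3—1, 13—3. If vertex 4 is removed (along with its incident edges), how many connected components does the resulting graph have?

1

With 4 gone, the remaining components are: {1, 2, 3, 5, 6, 7, 8, 9, 10, 11, 12, 13, 14}.
That is 1 component.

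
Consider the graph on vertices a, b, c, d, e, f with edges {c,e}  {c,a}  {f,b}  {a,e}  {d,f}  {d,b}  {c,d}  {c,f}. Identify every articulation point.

c

Removing c increases the component count from 1 to 2, so c is a cut vertex.
By contrast removing d leaves 1 component; it is not a cut vertex. No other vertex is a cut vertex either.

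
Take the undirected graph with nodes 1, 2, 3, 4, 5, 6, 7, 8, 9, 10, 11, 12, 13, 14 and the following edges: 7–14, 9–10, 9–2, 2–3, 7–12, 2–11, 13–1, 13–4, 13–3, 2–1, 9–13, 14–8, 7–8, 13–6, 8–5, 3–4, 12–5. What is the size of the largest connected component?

9

Starting from 5 we can reach 5, 7, 8, 12, 14. That is one component of size 5.
Starting from 1 we can reach 1, 2, 3, 4, 6, 9, 10, 11, 13. That is one component of size 9.
The largest has 9 vertices.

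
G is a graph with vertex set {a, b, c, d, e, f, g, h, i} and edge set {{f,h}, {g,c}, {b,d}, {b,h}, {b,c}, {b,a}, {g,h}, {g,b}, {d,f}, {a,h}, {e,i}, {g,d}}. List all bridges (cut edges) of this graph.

e-i

The edges on the cycle g-b-a-h-g are not bridges since each lies on that cycle.
But removing i-e disconnects i from e — this is a bridge.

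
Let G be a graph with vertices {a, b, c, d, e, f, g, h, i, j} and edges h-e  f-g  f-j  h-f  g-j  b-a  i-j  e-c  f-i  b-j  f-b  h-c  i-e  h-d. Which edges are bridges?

The edges on the cycle f-i-j-b-f are not bridges since each lies on that cycle.
But removing d-h disconnects d from h; removing a-b disconnects a from b — these are bridges.

a-b, d-h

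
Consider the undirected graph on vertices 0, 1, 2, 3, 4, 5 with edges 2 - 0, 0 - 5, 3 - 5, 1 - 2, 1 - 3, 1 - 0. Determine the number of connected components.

4 is isolated — a component by itself.
Starting from 0 we can reach 0, 1, 2, 3, 5. That is one component of size 5.
Total: 2 components.

2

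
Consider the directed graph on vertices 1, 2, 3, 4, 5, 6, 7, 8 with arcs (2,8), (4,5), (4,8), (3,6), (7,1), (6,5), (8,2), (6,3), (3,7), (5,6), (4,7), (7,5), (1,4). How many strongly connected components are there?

{1, 3, 4, 5, 6, 7} are all mutually reachable — one SCC of size 6.
{2, 8} are all mutually reachable — one SCC of size 2.
That gives 2 strongly connected components.

2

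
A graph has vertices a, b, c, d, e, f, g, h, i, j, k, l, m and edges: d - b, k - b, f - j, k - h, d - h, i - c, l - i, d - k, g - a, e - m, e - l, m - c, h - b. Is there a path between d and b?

From d we can reach b, d, h, k, which includes b.

Yes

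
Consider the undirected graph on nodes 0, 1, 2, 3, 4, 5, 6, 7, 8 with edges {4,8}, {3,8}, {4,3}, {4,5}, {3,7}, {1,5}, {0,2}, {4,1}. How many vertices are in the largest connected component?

6

6 is isolated — a component by itself.
Starting from 0 we can reach 0, 2. That is one component of size 2.
Starting from 1 we can reach 1, 3, 4, 5, 7, 8. That is one component of size 6.
The largest has 6 vertices.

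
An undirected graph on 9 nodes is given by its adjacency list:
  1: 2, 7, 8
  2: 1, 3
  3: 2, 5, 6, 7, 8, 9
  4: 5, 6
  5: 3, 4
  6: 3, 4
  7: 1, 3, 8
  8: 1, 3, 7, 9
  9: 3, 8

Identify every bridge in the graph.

none

The edges on the cycle 3-2-1-7-3 are not bridges since each lies on that cycle.
Every edge lies on some cycle, so there are no bridges.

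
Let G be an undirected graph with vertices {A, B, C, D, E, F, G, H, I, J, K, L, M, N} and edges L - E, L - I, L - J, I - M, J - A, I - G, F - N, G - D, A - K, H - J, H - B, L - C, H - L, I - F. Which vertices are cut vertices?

A, F, G, H, I, J, L

Removing A increases the component count from 1 to 2, so A is a cut vertex.
Removing F increases the component count from 1 to 2, so F is a cut vertex.
Removing G increases the component count from 1 to 2, so G is a cut vertex.
Likewise H, I, J, L are cut vertices.
By contrast removing E leaves 1 component; it is not a cut vertex. No other vertex is a cut vertex either.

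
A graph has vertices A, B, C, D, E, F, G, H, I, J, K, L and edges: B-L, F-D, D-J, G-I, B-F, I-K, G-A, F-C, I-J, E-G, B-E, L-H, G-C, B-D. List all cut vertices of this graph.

Removing B increases the component count from 1 to 2, so B is a cut vertex.
Removing G increases the component count from 1 to 2, so G is a cut vertex.
Removing I increases the component count from 1 to 2, so I is a cut vertex.
Likewise L is a cut vertex.
By contrast removing C leaves 1 component; it is not a cut vertex. No other vertex is a cut vertex either.

B, G, I, L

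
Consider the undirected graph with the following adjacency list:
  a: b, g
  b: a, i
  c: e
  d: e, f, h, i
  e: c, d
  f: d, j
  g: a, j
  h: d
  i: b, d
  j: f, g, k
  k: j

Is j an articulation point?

Deleting j raises the number of components from 1 to 2, so j is a cut vertex.

Yes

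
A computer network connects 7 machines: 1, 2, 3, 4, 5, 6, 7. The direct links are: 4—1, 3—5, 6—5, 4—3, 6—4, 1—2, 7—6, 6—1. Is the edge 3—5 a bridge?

No

After removing 3—5, the path 3-4-6-5 still connects them, so the edge is not a bridge.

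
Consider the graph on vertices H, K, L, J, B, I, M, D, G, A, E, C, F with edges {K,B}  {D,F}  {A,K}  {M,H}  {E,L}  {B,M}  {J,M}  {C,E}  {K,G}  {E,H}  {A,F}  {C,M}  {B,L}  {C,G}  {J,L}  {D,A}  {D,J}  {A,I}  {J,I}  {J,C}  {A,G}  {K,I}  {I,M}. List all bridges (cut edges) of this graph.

none

The edges on the cycle D-J-C-E-H-M-B-K-A-D are not bridges since each lies on that cycle.
Every edge lies on some cycle, so there are no bridges.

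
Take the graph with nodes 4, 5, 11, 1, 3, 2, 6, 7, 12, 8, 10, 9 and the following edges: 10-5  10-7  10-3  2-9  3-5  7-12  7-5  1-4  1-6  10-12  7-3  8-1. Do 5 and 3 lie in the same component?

Yes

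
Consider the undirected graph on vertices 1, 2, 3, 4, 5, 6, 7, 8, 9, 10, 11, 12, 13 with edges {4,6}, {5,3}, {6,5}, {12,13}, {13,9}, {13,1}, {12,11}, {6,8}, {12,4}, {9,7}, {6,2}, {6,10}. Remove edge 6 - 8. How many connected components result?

Before removal there is 1 component.
6 - 8 is a bridge — removing it separates 6's side from 8's side.
After removal: 2 components.

2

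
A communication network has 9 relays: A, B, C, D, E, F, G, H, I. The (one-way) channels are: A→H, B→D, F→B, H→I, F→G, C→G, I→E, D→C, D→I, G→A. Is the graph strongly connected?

No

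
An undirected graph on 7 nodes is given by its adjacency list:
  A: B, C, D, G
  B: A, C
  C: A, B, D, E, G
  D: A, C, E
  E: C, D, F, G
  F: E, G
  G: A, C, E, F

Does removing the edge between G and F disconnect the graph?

No

After removing G-F, the path G-E-F still connects them, so the edge is not a bridge.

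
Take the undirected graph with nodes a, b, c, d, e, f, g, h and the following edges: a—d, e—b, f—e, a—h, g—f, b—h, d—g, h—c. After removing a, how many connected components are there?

1

With a gone, the remaining components are: {b, c, d, e, f, g, h}.
That is 1 component.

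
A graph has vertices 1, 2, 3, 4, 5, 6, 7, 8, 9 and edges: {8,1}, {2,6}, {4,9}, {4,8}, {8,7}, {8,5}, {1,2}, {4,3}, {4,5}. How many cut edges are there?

The edges on the cycle 4-8-5-4 are not bridges since each lies on that cycle.
But removing 4—9 disconnects 4 from 9; removing 4—3 disconnects 4 from 3; removing 7—8 disconnects 7 from 8; removing 1—2 disconnects 1 from 2 — these are bridges.
In total 6 edges are bridges.

6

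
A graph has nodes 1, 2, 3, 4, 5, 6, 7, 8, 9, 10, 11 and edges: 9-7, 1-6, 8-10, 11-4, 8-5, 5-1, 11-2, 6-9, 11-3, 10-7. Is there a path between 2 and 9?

No

The component containing 2 is {2, 3, 4, 11}, and 9 is not in it.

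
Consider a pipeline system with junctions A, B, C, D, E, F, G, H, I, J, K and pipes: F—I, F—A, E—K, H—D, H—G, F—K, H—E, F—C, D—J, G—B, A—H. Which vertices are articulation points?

Removing D increases the component count from 1 to 2, so D is a cut vertex.
Removing F increases the component count from 1 to 3, so F is a cut vertex.
Removing G increases the component count from 1 to 2, so G is a cut vertex.
Likewise H is a cut vertex.
By contrast removing J leaves 1 component; it is not a cut vertex. No other vertex is a cut vertex either.

D, F, G, H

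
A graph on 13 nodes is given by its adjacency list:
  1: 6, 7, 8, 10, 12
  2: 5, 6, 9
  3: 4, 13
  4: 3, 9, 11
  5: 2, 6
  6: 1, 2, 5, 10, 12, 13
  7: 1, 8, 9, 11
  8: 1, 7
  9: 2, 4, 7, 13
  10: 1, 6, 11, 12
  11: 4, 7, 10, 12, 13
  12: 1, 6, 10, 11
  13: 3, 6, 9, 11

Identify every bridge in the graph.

none

The edges on the cycle 1-7-8-1 are not bridges since each lies on that cycle.
Every edge lies on some cycle, so there are no bridges.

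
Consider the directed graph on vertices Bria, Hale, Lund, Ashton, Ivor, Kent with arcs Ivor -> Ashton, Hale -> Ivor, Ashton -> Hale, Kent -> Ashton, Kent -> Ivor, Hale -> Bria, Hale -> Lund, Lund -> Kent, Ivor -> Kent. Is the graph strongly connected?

No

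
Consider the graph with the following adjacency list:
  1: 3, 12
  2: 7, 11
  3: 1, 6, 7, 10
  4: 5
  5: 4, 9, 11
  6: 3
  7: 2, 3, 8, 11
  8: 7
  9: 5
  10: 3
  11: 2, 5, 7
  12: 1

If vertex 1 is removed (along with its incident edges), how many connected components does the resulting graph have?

With 1 gone, the remaining components are: {12}; {2, 3, 4, 5, 6, 7, 8, 9, 10, 11}.
That is 2 components.

2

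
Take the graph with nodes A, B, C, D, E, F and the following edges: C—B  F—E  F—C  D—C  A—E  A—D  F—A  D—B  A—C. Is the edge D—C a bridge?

No

After removing D—C, the path D-A-C still connects them, so the edge is not a bridge.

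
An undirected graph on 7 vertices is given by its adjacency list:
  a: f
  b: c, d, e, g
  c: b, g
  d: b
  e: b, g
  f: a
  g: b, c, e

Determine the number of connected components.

2

Starting from a we can reach a, f. That is one component of size 2.
Starting from b we can reach b, c, d, e, g. That is one component of size 5.
Total: 2 components.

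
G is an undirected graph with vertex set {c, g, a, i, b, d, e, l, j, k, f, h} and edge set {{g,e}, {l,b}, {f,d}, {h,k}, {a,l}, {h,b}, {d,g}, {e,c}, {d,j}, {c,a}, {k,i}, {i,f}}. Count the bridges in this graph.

1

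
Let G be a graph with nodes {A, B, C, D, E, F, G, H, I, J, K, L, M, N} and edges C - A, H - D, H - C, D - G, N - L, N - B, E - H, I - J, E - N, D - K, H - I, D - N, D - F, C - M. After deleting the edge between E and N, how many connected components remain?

1

E and N are still connected via E-H-D-N, so the component count stays at 1.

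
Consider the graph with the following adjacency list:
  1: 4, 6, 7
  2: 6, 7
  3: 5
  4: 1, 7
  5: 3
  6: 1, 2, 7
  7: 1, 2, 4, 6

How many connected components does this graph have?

Starting from 3 we can reach 3, 5. That is one component of size 2.
Starting from 1 we can reach 1, 2, 4, 6, 7. That is one component of size 5.
Total: 2 components.

2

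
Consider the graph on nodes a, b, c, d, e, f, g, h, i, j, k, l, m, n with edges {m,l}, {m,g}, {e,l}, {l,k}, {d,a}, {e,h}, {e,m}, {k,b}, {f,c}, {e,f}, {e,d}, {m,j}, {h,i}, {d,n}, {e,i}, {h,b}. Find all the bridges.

a-d, c-f, d-e, d-n, e-f, g-m, j-m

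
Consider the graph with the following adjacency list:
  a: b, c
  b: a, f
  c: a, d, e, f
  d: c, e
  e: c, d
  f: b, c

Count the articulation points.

1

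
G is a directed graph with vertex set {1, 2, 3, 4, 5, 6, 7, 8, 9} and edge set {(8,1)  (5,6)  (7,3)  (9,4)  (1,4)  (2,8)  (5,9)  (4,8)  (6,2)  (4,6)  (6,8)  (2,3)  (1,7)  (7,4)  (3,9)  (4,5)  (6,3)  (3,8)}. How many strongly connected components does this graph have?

1

{1, 2, 3, 4, 5, 6, 7, 8, 9} are all mutually reachable — one SCC of size 9.
That gives 1 strongly connected component.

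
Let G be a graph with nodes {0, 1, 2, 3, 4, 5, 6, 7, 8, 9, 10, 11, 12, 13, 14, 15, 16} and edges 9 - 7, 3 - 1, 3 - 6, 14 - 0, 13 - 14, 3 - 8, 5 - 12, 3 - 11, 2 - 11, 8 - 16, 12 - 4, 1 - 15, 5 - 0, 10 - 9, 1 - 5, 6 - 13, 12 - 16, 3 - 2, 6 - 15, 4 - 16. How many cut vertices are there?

Removing 3 increases the component count from 2 to 3, so 3 is a cut vertex.
Removing 9 increases the component count from 2 to 3, so 9 is a cut vertex.
By contrast removing 14 leaves 2 components; it is not a cut vertex. No other vertex is a cut vertex either.

2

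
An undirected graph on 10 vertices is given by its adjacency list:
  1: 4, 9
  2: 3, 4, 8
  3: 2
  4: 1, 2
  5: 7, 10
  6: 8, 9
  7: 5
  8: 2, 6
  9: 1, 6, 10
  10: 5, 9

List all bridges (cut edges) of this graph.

10-5, 10-9, 2-3, 5-7

The edges on the cycle 2-8-6-9-1-4-2 are not bridges since each lies on that cycle.
But removing 5-7 disconnects 5 from 7; removing 2-3 disconnects 2 from 3; removing 9-10 disconnects 9 from 10; removing 5-10 disconnects 5 from 10 — these are bridges.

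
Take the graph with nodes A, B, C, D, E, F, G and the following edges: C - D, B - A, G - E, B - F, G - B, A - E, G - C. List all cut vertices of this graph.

Removing B increases the component count from 1 to 2, so B is a cut vertex.
Removing C increases the component count from 1 to 2, so C is a cut vertex.
Removing G increases the component count from 1 to 2, so G is a cut vertex.
By contrast removing D leaves 1 component; it is not a cut vertex. No other vertex is a cut vertex either.

B, C, G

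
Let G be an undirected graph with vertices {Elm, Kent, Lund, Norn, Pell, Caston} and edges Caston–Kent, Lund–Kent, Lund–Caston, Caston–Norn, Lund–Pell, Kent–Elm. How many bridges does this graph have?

The edges on the cycle Lund-Caston-Kent-Lund are not bridges since each lies on that cycle.
But removing Caston–Norn disconnects Caston from Norn; removing Kent–Elm disconnects Kent from Elm; removing Lund–Pell disconnects Lund from Pell — these are bridges.
That makes 3 bridges.

3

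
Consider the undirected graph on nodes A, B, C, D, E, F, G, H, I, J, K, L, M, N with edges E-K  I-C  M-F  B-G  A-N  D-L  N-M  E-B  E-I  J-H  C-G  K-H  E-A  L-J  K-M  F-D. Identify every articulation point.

E

Removing E increases the component count from 1 to 2, so E is a cut vertex.
By contrast removing K leaves 1 component; it is not a cut vertex. No other vertex is a cut vertex either.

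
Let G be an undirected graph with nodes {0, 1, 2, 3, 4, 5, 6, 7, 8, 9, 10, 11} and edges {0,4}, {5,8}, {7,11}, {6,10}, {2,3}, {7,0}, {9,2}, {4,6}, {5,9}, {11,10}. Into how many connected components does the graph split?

1 is isolated — a component by itself.
Starting from 2 we can reach 2, 3, 5, 8, 9. That is one component of size 5.
Starting from 0 we can reach 0, 4, 6, 7, 10, 11. That is one component of size 6.
Total: 3 components.

3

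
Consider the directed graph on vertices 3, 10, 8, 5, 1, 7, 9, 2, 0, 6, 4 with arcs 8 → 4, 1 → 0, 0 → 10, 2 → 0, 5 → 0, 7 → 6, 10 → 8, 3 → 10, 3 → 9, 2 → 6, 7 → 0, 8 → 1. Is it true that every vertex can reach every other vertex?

There is no directed path from 6 to 3, so the graph is not strongly connected.

No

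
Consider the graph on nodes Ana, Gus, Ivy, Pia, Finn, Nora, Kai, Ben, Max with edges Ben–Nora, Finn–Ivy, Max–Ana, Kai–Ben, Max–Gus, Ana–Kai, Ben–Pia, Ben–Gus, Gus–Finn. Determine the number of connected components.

1

Starting from Ana we can reach Ana, Ben, Gus, Ivy, Kai, Max, Pia, Finn, Nora. That is one component of size 9.
Total: 1 component.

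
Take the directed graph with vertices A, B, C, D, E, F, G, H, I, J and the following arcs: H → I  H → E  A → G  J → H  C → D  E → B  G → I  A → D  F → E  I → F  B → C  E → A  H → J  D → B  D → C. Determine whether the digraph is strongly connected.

No

There is no directed path from C to H, so the graph is not strongly connected.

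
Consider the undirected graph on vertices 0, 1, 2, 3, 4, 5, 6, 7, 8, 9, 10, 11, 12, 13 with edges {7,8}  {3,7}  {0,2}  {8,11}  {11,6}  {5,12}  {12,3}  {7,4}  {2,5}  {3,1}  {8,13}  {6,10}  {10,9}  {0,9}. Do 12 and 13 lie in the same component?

Yes

From 12 we can reach 0, 1, 2, 3, 4, 5, 6, 7, 8, 9, 10, 11, 12, 13, which includes 13.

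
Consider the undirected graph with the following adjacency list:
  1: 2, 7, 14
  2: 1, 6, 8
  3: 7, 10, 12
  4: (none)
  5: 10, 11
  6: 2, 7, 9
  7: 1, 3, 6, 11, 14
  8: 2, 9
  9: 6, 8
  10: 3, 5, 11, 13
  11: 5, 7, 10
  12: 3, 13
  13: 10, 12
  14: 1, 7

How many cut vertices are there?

Removing 7 increases the component count from 2 to 3, so 7 is a cut vertex.
By contrast removing 14 leaves 2 components; it is not a cut vertex. No other vertex is a cut vertex either.

1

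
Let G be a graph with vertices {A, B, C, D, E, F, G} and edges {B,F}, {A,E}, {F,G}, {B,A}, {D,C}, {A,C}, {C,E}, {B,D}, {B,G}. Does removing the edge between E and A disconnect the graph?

No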